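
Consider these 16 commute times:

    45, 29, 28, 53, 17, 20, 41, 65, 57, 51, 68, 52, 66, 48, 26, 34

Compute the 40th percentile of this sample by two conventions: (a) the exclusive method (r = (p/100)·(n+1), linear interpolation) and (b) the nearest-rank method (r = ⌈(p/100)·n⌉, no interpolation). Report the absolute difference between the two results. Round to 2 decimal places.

Sorted: 17, 20, 26, 28, 29, 34, 41, 45, 48, 51, 52, 53, 57, 65, 66, 68.
n = 16.
(a) r = 6.8; between ranks 6 (34) and 7 (41): 39.6.
(b) the nearest-rank method: rank 7 → 41.
|39.6 − 41| = 1.4.

1.40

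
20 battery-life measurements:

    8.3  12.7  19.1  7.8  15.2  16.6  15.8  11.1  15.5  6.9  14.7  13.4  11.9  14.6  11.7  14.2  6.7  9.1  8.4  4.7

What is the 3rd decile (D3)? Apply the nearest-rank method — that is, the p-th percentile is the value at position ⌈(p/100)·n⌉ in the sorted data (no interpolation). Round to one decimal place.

8.4

Sorted: 4.7, 6.7, 6.9, 7.8, 8.3, 8.4, 9.1, 11.1, 11.7, 11.9, 12.7, 13.4, 14.2, 14.6, 14.7, 15.2, 15.5, 15.8, 16.6, 19.1.
n = 20.
Position = ⌈30/100 · 20⌉ = ⌈6⌉ = 6.
The value at rank 6 is 8.4.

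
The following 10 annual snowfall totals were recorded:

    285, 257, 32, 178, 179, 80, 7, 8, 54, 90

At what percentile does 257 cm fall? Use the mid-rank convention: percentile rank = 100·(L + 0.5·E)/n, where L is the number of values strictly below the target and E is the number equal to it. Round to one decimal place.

85.0

Sorted: 7, 8, 32, 54, 80, 90, 178, 179, 257, 285.
Count below 257: L = 8; count equal: E = 1; n = 10.
Percentile rank = 100·(8 + 0.5·1)/10 = 100·8.5/10 = 85.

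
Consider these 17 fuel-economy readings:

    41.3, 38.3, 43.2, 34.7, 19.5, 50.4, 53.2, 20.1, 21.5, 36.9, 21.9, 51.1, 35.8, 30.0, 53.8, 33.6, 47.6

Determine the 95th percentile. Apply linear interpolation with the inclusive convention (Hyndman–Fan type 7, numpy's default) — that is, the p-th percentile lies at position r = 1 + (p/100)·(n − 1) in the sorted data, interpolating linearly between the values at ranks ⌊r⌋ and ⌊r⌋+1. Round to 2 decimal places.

53.32

Sorted: 19.5, 20.1, 21.5, 21.9, 30.0, 33.6, 34.7, 35.8, 36.9, 38.3, 41.3, 43.2, 47.6, 50.4, 51.1, 53.2, 53.8.
n = 17.
r = 1 + (95/100)·(17 − 1) = 1 + 15.2 = 16.2.
Rank 16 is 53.2 and rank 17 is 53.8.
Interpolate: 53.2 + 0.2·(53.8 − 53.2) = 53.2 + 0.2·0.6 = 53.32.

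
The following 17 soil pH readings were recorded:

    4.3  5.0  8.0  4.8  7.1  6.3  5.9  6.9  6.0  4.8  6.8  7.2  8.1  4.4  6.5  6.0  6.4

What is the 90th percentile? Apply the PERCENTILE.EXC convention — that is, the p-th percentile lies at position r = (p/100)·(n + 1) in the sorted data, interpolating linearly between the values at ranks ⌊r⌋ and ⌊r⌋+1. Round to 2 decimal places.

8.02

Sorted: 4.3, 4.4, 4.8, 4.8, 5.0, 5.9, 6.0, 6.0, 6.3, 6.4, 6.5, 6.8, 6.9, 7.1, 7.2, 8.0, 8.1.
n = 17.
r = (90/100)·(17 + 1) = 16.2.
Rank 16 is 8.0 and rank 17 is 8.1.
Interpolate: 8.0 + 0.2·(8.1 − 8.0) = 8.0 + 0.2·0.1 = 8.02.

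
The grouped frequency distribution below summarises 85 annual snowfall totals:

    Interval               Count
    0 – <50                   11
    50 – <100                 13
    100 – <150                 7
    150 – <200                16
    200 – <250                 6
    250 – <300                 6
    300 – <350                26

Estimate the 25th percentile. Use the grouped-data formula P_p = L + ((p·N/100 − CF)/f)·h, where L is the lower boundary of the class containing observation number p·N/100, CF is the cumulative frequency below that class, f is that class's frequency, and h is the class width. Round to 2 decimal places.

89.42

N = 85; target position k = 25/100 · 85 = 21.25.
Cumulative frequencies: 11, 24, 31, 47, 53, 59, 85.
Observation 21.25 falls in the class 50 – <100.
L = 50, CF = 11, f = 13, h = 50.
P25 = 50 + ((21.25 − 11)/13)·50 = 50 + 39.4231 = 89.4231.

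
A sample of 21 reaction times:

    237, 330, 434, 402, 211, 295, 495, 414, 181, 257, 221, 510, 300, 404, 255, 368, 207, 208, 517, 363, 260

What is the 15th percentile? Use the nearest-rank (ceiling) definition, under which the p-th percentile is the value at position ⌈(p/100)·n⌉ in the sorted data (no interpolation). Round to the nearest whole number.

211

Sorted: 181, 207, 208, 211, 221, 237, 255, 257, 260, 295, 300, 330, 363, 368, 402, 404, 414, 434, 495, 510, 517.
n = 21.
Position = ⌈15/100 · 21⌉ = ⌈3.15⌉ = 4.
The value at rank 4 is 211.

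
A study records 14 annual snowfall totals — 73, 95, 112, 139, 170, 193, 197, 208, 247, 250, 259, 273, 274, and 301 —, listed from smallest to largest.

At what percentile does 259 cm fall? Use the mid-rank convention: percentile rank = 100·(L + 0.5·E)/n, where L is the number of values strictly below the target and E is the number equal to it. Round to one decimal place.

Count below 259: L = 10; count equal: E = 1; n = 14.
Percentile rank = 100·(10 + 0.5·1)/14 = 100·10.5/14 = 75.

75.0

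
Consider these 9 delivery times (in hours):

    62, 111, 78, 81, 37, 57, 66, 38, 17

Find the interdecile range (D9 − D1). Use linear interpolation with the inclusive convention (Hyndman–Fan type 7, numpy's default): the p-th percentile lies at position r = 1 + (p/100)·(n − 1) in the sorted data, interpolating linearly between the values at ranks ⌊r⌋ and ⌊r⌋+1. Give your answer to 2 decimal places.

Sorted: 17, 37, 38, 57, 62, 66, 78, 81, 111.
n = 9.
P10: r = 1.8; ranks 1–2 are 17, 37; interpolating gives 33.
P90: r = 8.2; ranks 8–9 are 81, 111; interpolating gives 87.
Difference: 87 − 33 = 54.

54.00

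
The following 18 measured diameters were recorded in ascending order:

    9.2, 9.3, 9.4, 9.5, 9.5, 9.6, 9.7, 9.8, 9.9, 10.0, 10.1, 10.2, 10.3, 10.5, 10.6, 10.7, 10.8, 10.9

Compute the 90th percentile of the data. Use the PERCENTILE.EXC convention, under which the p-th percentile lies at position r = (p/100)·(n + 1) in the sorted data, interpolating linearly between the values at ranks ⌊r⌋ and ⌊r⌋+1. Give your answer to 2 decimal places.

n = 18.
r = (90/100)·(18 + 1) = 17.1.
Rank 17 is 10.8 and rank 18 is 10.9.
Interpolate: 10.8 + 0.1·(10.9 − 10.8) = 10.8 + 0.1·0.1 = 10.81.

10.81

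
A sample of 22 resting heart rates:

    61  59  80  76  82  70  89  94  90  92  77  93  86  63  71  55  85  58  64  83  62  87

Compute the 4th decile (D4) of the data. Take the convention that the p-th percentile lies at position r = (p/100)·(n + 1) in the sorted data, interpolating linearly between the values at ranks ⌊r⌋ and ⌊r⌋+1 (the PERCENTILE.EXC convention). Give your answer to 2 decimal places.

72.00

Sorted: 55, 58, 59, 61, 62, 63, 64, 70, 71, 76, 77, 80, 82, 83, 85, 86, 87, 89, 90, 92, 93, 94.
n = 22.
r = (40/100)·(22 + 1) = 9.2.
Rank 9 is 71 and rank 10 is 76.
Interpolate: 71 + 0.2·(76 − 71) = 71 + 0.2·5 = 72.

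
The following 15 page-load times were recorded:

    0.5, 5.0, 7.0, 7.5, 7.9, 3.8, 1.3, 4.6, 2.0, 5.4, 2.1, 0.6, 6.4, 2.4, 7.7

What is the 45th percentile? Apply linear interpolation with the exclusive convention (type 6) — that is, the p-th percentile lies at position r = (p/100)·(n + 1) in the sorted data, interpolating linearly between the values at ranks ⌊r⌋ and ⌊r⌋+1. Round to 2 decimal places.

Sorted: 0.5, 0.6, 1.3, 2.0, 2.1, 2.4, 3.8, 4.6, 5.0, 5.4, 6.4, 7.0, 7.5, 7.7, 7.9.
n = 15.
r = (45/100)·(15 + 1) = 7.2.
Rank 7 is 3.8 and rank 8 is 4.6.
Interpolate: 3.8 + 0.2·(4.6 − 3.8) = 3.8 + 0.2·0.8 = 3.96.

3.96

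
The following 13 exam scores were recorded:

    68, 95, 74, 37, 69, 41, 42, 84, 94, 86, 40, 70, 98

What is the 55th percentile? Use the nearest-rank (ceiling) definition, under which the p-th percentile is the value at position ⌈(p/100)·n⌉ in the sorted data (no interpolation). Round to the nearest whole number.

74

Sorted: 37, 40, 41, 42, 68, 69, 70, 74, 84, 86, 94, 95, 98.
n = 13.
Position = ⌈55/100 · 13⌉ = ⌈7.15⌉ = 8.
The value at rank 8 is 74.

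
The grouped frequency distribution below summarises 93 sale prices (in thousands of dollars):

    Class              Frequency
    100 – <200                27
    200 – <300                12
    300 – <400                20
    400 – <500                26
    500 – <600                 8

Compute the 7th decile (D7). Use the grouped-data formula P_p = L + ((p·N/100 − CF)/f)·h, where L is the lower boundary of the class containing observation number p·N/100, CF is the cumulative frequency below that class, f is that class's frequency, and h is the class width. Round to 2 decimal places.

423.46

N = 93; target position k = 70/100 · 93 = 65.1.
Cumulative frequencies: 27, 39, 59, 85, 93.
Observation 65.1 falls in the class 400 – <500.
L = 400, CF = 59, f = 26, h = 100.
P70 = 400 + ((65.1 − 59)/26)·100 = 400 + 23.4615 = 423.462.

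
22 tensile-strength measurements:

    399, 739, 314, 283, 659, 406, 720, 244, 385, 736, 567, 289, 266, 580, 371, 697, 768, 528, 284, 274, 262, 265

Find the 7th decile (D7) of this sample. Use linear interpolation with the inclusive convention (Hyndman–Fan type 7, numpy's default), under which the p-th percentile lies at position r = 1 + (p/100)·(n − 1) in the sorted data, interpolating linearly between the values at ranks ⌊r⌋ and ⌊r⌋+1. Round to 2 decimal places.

576.10

Sorted: 244, 262, 265, 266, 274, 283, 284, 289, 314, 371, 385, 399, 406, 528, 567, 580, 659, 697, 720, 736, 739, 768.
n = 22.
r = 1 + (70/100)·(22 − 1) = 1 + 14.7 = 15.7.
Rank 15 is 567 and rank 16 is 580.
Interpolate: 567 + 0.7·(580 − 567) = 567 + 0.7·13 = 576.1.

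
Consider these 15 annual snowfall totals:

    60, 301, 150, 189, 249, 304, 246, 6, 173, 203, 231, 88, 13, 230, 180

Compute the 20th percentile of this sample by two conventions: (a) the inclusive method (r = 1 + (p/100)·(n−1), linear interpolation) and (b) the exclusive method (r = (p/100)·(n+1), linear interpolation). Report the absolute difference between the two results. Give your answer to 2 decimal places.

Sorted: 6, 13, 60, 88, 150, 173, 180, 189, 203, 230, 231, 246, 249, 301, 304.
n = 15.
(a) r = 3.8; between ranks 3 (60) and 4 (88): 82.4.
(b) r = 3.2; between ranks 3 (60) and 4 (88): 65.6.
|82.4 − 65.6| = 16.8.

16.80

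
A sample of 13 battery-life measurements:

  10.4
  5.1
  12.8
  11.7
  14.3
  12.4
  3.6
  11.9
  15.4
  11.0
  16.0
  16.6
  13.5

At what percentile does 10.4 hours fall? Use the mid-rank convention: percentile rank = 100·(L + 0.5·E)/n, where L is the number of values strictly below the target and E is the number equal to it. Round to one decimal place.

19.2

Sorted: 3.6, 5.1, 10.4, 11.0, 11.7, 11.9, 12.4, 12.8, 13.5, 14.3, 15.4, 16.0, 16.6.
Count below 10.4: L = 2; count equal: E = 1; n = 13.
Percentile rank = 100·(2 + 0.5·1)/13 = 100·2.5/13 = 19.23.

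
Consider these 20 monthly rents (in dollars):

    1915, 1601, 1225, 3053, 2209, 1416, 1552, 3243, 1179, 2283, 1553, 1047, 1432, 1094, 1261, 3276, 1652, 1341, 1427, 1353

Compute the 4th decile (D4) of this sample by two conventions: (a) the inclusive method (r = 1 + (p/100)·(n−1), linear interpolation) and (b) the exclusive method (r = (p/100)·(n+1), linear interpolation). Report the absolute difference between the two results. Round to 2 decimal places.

Sorted: 1047, 1094, 1179, 1225, 1261, 1341, 1353, 1416, 1427, 1432, 1552, 1553, 1601, 1652, 1915, 2209, 2283, 3053, 3243, 3276.
n = 20.
(a) r = 8.6; between ranks 8 (1416) and 9 (1427): 1422.6.
(b) r = 8.4; between ranks 8 (1416) and 9 (1427): 1420.4.
|1422.6 − 1420.4| = 2.2.

2.20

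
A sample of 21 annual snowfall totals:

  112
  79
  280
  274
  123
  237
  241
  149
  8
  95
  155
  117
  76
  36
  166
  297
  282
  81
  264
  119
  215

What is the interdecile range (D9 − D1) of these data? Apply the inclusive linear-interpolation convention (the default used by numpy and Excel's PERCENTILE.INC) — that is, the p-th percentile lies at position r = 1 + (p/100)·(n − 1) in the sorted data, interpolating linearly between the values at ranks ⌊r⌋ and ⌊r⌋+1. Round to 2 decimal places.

Sorted: 8, 36, 76, 79, 81, 95, 112, 117, 119, 123, 149, 155, 166, 215, 237, 241, 264, 274, 280, 282, 297.
n = 21.
P10: r = 3 (integer) → 76.
P90: r = 19 (integer) → 280.
Difference: 280 − 76 = 204.

204.00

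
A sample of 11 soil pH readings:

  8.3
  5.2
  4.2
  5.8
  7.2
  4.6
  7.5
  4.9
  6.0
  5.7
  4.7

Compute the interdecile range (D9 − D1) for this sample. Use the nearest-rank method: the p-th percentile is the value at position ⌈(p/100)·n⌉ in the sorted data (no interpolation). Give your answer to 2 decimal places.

Sorted: 4.2, 4.6, 4.7, 4.9, 5.2, 5.7, 5.8, 6.0, 7.2, 7.5, 8.3.
n = 11.
P10: rank ⌈10/100·11⌉ = 2 → 4.6.
P90: rank ⌈90/100·11⌉ = 10 → 7.5.
Difference: 7.5 − 4.6 = 2.9.

2.90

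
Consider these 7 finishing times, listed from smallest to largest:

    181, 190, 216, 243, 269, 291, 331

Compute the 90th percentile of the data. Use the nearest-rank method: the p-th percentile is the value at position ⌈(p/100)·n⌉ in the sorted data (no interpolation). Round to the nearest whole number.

n = 7.
Position = ⌈90/100 · 7⌉ = ⌈6.3⌉ = 7.
The value at rank 7 is 331.

331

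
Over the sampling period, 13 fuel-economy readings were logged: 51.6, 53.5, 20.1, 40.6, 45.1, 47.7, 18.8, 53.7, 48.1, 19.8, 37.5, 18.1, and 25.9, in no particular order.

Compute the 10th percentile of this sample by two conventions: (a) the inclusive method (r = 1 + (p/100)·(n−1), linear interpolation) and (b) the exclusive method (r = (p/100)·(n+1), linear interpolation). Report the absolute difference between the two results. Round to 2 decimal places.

Sorted: 18.1, 18.8, 19.8, 20.1, 25.9, 37.5, 40.6, 45.1, 47.7, 48.1, 51.6, 53.5, 53.7.
n = 13.
(a) r = 2.2; between ranks 2 (18.8) and 3 (19.8): 19.
(b) r = 1.4; between ranks 1 (18.1) and 2 (18.8): 18.38.
|19 − 18.38| = 0.62.

0.62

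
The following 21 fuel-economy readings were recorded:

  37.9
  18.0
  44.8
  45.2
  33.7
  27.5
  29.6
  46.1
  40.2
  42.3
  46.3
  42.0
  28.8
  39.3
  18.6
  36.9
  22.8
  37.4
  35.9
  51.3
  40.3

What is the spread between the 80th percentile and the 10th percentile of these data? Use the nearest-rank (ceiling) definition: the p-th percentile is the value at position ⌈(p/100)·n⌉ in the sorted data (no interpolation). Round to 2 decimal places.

Sorted: 18.0, 18.6, 22.8, 27.5, 28.8, 29.6, 33.7, 35.9, 36.9, 37.4, 37.9, 39.3, 40.2, 40.3, 42.0, 42.3, 44.8, 45.2, 46.1, 46.3, 51.3.
n = 21.
P10: rank ⌈10/100·21⌉ = 3 → 22.8.
P80: rank ⌈80/100·21⌉ = 17 → 44.8.
Difference: 44.8 − 22.8 = 22.

22.00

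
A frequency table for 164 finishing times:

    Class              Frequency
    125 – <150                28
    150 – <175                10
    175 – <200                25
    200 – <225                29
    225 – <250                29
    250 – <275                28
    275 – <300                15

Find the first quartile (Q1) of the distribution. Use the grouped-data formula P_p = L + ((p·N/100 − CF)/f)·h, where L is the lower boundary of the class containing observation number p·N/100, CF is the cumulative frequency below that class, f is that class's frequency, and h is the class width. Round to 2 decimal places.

178.00

N = 164; target position k = 25/100 · 164 = 41.
Cumulative frequencies: 28, 38, 63, 92, 121, 149, 164.
Observation 41 falls in the class 175 – <200.
L = 175, CF = 38, f = 25, h = 25.
P25 = 175 + ((41 − 38)/25)·25 = 175 + 3 = 178.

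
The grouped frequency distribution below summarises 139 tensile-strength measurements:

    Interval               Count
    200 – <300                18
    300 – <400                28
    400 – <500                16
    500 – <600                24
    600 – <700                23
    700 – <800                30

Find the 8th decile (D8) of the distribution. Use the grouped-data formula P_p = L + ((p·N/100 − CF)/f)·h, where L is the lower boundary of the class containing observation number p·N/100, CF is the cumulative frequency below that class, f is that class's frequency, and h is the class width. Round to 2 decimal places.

N = 139; target position k = 80/100 · 139 = 111.2.
Cumulative frequencies: 18, 46, 62, 86, 109, 139.
Observation 111.2 falls in the class 700 – <800.
L = 700, CF = 109, f = 30, h = 100.
P80 = 700 + ((111.2 − 109)/30)·100 = 700 + 7.33333 = 707.333.

707.33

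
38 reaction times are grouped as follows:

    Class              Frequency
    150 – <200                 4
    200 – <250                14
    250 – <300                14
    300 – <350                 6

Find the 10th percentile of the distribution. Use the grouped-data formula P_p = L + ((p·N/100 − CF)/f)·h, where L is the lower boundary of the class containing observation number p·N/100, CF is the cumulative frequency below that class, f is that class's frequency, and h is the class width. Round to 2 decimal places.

N = 38; target position k = 10/100 · 38 = 3.8.
Cumulative frequencies: 4, 18, 32, 38.
Observation 3.8 falls in the class 150 – <200.
L = 150, CF = 0, f = 4, h = 50.
P10 = 150 + ((3.8 − 0)/4)·50 = 150 + 47.5 = 197.5.

197.50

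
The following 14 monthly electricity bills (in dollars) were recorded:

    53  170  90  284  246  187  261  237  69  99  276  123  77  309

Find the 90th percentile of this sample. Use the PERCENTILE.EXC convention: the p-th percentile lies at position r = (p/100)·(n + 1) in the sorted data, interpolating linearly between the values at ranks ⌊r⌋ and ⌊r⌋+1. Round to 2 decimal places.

Sorted: 53, 69, 77, 90, 99, 123, 170, 187, 237, 246, 261, 276, 284, 309.
n = 14.
r = (90/100)·(14 + 1) = 13.5.
Rank 13 is 284 and rank 14 is 309.
Interpolate: 284 + 0.5·(309 − 284) = 284 + 0.5·25 = 296.5.

296.50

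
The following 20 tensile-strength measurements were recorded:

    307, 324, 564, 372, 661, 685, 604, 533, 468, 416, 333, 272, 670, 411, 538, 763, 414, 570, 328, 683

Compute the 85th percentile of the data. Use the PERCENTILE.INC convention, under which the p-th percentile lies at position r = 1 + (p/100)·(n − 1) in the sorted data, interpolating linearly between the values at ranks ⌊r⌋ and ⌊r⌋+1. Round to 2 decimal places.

Sorted: 272, 307, 324, 328, 333, 372, 411, 414, 416, 468, 533, 538, 564, 570, 604, 661, 670, 683, 685, 763.
n = 20.
r = 1 + (85/100)·(20 − 1) = 1 + 16.15 = 17.15.
Rank 17 is 670 and rank 18 is 683.
Interpolate: 670 + 0.15·(683 − 670) = 670 + 0.15·13 = 671.95.

671.95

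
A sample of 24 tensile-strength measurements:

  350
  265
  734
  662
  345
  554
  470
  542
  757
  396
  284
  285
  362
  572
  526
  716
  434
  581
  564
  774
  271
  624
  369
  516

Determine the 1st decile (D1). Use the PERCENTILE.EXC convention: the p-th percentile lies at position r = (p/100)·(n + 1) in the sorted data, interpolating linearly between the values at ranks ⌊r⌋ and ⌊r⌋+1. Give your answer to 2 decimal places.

277.50

Sorted: 265, 271, 284, 285, 345, 350, 362, 369, 396, 434, 470, 516, 526, 542, 554, 564, 572, 581, 624, 662, 716, 734, 757, 774.
n = 24.
r = (10/100)·(24 + 1) = 2.5.
Rank 2 is 271 and rank 3 is 284.
Interpolate: 271 + 0.5·(284 − 271) = 271 + 0.5·13 = 277.5.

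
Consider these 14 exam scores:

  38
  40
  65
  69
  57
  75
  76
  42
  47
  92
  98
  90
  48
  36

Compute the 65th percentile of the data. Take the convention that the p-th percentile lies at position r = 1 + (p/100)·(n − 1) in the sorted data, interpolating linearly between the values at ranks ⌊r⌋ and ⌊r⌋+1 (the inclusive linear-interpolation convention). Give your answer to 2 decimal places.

Sorted: 36, 38, 40, 42, 47, 48, 57, 65, 69, 75, 76, 90, 92, 98.
n = 14.
r = 1 + (65/100)·(14 − 1) = 1 + 8.45 = 9.45.
Rank 9 is 69 and rank 10 is 75.
Interpolate: 69 + 0.45·(75 − 69) = 69 + 0.45·6 = 71.7.

71.70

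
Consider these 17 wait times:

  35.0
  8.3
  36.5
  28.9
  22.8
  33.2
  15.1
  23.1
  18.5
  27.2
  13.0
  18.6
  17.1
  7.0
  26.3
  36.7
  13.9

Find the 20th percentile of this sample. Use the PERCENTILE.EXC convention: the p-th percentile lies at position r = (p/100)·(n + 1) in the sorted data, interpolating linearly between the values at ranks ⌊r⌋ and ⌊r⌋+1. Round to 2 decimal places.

13.54

Sorted: 7.0, 8.3, 13.0, 13.9, 15.1, 17.1, 18.5, 18.6, 22.8, 23.1, 26.3, 27.2, 28.9, 33.2, 35.0, 36.5, 36.7.
n = 17.
r = (20/100)·(17 + 1) = 3.6.
Rank 3 is 13.0 and rank 4 is 13.9.
Interpolate: 13.0 + 0.6·(13.9 − 13.0) = 13.0 + 0.6·0.9 = 13.54.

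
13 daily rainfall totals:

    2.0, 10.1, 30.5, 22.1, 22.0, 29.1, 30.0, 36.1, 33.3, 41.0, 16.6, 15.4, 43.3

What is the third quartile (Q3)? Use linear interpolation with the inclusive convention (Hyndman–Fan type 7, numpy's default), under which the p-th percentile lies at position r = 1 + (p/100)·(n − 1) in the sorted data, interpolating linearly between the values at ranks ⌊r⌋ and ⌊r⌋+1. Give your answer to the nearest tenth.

Sorted: 2.0, 10.1, 15.4, 16.6, 22.0, 22.1, 29.1, 30.0, 30.5, 33.3, 36.1, 41.0, 43.3.
n = 13.
r = 1 + (75/100)·(13 − 1) = 1 + 9 = 10.
r is an integer, so P75 is the value at rank 10: 33.3.

33.3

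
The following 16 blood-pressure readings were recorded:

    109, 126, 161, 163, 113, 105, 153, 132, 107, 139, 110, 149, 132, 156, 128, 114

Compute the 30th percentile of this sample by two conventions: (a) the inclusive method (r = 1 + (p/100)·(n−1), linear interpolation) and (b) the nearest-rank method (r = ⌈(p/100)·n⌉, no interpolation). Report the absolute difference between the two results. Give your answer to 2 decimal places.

0.50

Sorted: 105, 107, 109, 110, 113, 114, 126, 128, 132, 132, 139, 149, 153, 156, 161, 163.
n = 16.
(a) r = 5.5; between ranks 5 (113) and 6 (114): 113.5.
(b) the nearest-rank method: rank 5 → 113.
|113.5 − 113| = 0.5.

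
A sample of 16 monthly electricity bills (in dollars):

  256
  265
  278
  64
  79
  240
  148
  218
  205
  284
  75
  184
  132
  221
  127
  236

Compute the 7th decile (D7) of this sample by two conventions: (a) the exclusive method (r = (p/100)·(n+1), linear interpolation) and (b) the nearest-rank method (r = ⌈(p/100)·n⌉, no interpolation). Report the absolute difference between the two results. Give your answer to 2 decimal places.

Sorted: 64, 75, 79, 127, 132, 148, 184, 205, 218, 221, 236, 240, 256, 265, 278, 284.
n = 16.
(a) r = 11.9; between ranks 11 (236) and 12 (240): 239.6.
(b) the nearest-rank method: rank 12 → 240.
|239.6 − 240| = 0.4.

0.40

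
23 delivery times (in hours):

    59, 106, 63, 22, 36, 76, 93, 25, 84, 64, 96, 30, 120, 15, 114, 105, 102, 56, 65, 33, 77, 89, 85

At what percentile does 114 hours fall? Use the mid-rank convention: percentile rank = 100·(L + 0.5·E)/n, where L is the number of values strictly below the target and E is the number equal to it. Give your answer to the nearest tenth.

93.5

Sorted: 15, 22, 25, 30, 33, 36, 56, 59, 63, 64, 65, 76, 77, 84, 85, 89, 93, 96, 102, 105, 106, 114, 120.
Count below 114: L = 21; count equal: E = 1; n = 23.
Percentile rank = 100·(21 + 0.5·1)/23 = 100·21.5/23 = 93.48.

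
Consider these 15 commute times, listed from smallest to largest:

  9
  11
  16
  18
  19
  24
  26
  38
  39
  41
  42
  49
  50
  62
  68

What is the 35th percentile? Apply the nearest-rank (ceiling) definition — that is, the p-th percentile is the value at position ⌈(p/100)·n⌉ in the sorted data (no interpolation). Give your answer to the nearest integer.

n = 15.
Position = ⌈35/100 · 15⌉ = ⌈5.25⌉ = 6.
The value at rank 6 is 24.

24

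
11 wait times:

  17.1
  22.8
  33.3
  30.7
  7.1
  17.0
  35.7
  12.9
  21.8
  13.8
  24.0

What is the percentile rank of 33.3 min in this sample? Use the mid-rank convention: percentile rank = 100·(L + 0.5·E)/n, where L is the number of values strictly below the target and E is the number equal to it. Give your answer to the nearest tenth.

Sorted: 7.1, 12.9, 13.8, 17.0, 17.1, 21.8, 22.8, 24.0, 30.7, 33.3, 35.7.
Count below 33.3: L = 9; count equal: E = 1; n = 11.
Percentile rank = 100·(9 + 0.5·1)/11 = 100·9.5/11 = 86.36.

86.4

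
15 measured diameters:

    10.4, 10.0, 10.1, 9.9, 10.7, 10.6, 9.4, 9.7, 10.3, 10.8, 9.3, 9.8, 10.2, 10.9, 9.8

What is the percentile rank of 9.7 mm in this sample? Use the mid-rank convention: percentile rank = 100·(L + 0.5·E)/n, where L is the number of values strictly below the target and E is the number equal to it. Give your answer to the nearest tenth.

16.7

Sorted: 9.3, 9.4, 9.7, 9.8, 9.8, 9.9, 10.0, 10.1, 10.2, 10.3, 10.4, 10.6, 10.7, 10.8, 10.9.
Count below 9.7: L = 2; count equal: E = 1; n = 15.
Percentile rank = 100·(2 + 0.5·1)/15 = 100·2.5/15 = 16.67.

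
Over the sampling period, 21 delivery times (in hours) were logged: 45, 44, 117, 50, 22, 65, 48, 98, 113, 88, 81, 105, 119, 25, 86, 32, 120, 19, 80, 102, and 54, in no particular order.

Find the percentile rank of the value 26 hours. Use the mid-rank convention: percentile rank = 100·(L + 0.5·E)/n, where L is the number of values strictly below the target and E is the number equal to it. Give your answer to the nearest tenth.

Sorted: 19, 22, 25, 32, 44, 45, 48, 50, 54, 65, 80, 81, 86, 88, 98, 102, 105, 113, 117, 119, 120.
Count below 26: L = 3; count equal: E = 0; n = 21.
Percentile rank = 100·(3 + 0.5·0)/21 = 100·3/21 = 14.29.

14.3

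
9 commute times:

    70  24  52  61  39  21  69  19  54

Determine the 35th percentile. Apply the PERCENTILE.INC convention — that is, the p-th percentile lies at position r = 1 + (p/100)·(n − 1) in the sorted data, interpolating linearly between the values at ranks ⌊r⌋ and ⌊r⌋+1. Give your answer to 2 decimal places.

Sorted: 19, 21, 24, 39, 52, 54, 61, 69, 70.
n = 9.
r = 1 + (35/100)·(9 − 1) = 1 + 2.8 = 3.8.
Rank 3 is 24 and rank 4 is 39.
Interpolate: 24 + 0.8·(39 − 24) = 24 + 0.8·15 = 36.

36.00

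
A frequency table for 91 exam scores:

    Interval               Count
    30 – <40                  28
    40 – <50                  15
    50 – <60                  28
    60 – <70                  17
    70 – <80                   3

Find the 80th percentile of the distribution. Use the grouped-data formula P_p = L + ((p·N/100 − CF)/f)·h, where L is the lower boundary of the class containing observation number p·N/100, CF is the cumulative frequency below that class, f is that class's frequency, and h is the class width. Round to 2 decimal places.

N = 91; target position k = 80/100 · 91 = 72.8.
Cumulative frequencies: 28, 43, 71, 88, 91.
Observation 72.8 falls in the class 60 – <70.
L = 60, CF = 71, f = 17, h = 10.
P80 = 60 + ((72.8 − 71)/17)·10 = 60 + 1.05882 = 61.0588.

61.06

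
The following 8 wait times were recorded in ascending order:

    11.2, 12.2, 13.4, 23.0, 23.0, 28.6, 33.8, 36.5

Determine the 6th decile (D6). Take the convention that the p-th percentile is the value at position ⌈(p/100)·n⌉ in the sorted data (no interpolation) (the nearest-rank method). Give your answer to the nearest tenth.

n = 8.
Position = ⌈60/100 · 8⌉ = ⌈4.8⌉ = 5.
The value at rank 5 is 23.0.

23.0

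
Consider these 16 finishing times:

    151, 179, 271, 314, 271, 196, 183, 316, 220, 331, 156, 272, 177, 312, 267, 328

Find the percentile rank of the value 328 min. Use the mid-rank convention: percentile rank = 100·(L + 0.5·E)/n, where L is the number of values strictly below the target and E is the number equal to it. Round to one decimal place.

Sorted: 151, 156, 177, 179, 183, 196, 220, 267, 271, 271, 272, 312, 314, 316, 328, 331.
Count below 328: L = 14; count equal: E = 1; n = 16.
Percentile rank = 100·(14 + 0.5·1)/16 = 100·14.5/16 = 90.62.

90.6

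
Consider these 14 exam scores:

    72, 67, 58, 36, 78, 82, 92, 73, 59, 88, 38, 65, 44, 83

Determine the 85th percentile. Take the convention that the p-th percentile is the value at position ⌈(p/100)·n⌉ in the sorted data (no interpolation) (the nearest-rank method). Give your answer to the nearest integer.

83

Sorted: 36, 38, 44, 58, 59, 65, 67, 72, 73, 78, 82, 83, 88, 92.
n = 14.
Position = ⌈85/100 · 14⌉ = ⌈11.9⌉ = 12.
The value at rank 12 is 83.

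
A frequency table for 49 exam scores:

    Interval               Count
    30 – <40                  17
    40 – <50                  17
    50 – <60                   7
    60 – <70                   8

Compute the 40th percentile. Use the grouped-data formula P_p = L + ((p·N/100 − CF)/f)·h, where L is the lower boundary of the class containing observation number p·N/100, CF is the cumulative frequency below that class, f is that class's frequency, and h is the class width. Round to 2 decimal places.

41.53

N = 49; target position k = 40/100 · 49 = 19.6.
Cumulative frequencies: 17, 34, 41, 49.
Observation 19.6 falls in the class 40 – <50.
L = 40, CF = 17, f = 17, h = 10.
P40 = 40 + ((19.6 − 17)/17)·10 = 40 + 1.52941 = 41.5294.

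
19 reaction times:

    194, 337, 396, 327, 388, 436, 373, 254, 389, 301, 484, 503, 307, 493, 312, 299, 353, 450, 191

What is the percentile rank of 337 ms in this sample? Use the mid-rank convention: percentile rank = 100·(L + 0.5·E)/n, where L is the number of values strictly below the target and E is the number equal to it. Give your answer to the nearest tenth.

44.7

Sorted: 191, 194, 254, 299, 301, 307, 312, 327, 337, 353, 373, 388, 389, 396, 436, 450, 484, 493, 503.
Count below 337: L = 8; count equal: E = 1; n = 19.
Percentile rank = 100·(8 + 0.5·1)/19 = 100·8.5/19 = 44.74.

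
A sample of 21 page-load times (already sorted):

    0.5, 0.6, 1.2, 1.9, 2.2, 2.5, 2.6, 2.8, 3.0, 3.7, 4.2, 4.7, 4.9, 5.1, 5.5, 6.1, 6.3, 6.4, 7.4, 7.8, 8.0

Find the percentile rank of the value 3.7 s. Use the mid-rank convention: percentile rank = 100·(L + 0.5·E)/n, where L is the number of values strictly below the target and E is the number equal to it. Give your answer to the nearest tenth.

Count below 3.7: L = 9; count equal: E = 1; n = 21.
Percentile rank = 100·(9 + 0.5·1)/21 = 100·9.5/21 = 45.24.

45.2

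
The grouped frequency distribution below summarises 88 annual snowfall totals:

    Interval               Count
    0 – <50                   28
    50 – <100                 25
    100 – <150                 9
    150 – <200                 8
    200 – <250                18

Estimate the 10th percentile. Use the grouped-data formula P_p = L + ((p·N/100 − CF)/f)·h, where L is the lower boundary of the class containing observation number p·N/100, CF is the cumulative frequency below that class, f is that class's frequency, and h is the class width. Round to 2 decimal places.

15.71

N = 88; target position k = 10/100 · 88 = 8.8.
Cumulative frequencies: 28, 53, 62, 70, 88.
Observation 8.8 falls in the class 0 – <50.
L = 0, CF = 0, f = 28, h = 50.
P10 = 0 + ((8.8 − 0)/28)·50 = 0 + 15.7143 = 15.7143.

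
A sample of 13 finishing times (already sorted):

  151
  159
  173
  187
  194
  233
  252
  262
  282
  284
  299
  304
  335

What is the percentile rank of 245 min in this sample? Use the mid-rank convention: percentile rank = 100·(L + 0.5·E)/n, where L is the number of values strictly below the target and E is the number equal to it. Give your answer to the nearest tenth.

46.2

Count below 245: L = 6; count equal: E = 0; n = 13.
Percentile rank = 100·(6 + 0.5·0)/13 = 100·6/13 = 46.15.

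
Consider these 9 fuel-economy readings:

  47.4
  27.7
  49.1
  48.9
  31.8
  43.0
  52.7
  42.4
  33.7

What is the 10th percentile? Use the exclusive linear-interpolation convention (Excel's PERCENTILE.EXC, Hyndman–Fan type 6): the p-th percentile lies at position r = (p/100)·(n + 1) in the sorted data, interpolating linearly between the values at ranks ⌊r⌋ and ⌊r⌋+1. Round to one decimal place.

Sorted: 27.7, 31.8, 33.7, 42.4, 43.0, 47.4, 48.9, 49.1, 52.7.
n = 9.
r = (10/100)·(9 + 1) = 1.
r is an integer, so P10 is the value at rank 1: 27.7.

27.7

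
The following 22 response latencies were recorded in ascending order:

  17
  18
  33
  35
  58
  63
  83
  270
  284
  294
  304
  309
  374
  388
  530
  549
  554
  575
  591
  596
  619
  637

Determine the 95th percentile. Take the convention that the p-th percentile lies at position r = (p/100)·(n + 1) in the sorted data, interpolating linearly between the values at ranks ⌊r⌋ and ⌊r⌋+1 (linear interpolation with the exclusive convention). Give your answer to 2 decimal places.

634.30

n = 22.
r = (95/100)·(22 + 1) = 21.85.
Rank 21 is 619 and rank 22 is 637.
Interpolate: 619 + 0.85·(637 − 619) = 619 + 0.85·18 = 634.3.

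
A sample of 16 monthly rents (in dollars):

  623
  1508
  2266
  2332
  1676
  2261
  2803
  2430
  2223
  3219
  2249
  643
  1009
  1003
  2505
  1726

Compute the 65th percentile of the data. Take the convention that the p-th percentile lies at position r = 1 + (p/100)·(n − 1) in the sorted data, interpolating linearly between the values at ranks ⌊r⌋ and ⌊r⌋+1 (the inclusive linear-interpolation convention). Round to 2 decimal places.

Sorted: 623, 643, 1003, 1009, 1508, 1676, 1726, 2223, 2249, 2261, 2266, 2332, 2430, 2505, 2803, 3219.
n = 16.
r = 1 + (65/100)·(16 − 1) = 1 + 9.75 = 10.75.
Rank 10 is 2261 and rank 11 is 2266.
Interpolate: 2261 + 0.75·(2266 − 2261) = 2261 + 0.75·5 = 2264.75.

2264.75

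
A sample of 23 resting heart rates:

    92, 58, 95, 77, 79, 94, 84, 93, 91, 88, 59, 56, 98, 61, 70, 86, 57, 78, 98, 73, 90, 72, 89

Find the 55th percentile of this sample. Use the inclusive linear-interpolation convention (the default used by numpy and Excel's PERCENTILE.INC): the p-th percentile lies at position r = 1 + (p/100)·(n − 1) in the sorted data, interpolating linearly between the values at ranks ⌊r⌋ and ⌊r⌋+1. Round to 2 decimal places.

86.20

Sorted: 56, 57, 58, 59, 61, 70, 72, 73, 77, 78, 79, 84, 86, 88, 89, 90, 91, 92, 93, 94, 95, 98, 98.
n = 23.
r = 1 + (55/100)·(23 − 1) = 1 + 12.1 = 13.1.
Rank 13 is 86 and rank 14 is 88.
Interpolate: 86 + 0.1·(88 − 86) = 86 + 0.1·2 = 86.2.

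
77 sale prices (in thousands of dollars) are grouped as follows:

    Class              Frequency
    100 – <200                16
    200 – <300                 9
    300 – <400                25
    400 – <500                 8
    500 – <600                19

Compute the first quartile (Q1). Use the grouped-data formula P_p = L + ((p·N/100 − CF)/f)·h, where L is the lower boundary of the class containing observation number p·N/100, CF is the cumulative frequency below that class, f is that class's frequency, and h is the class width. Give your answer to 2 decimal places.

236.11

N = 77; target position k = 25/100 · 77 = 19.25.
Cumulative frequencies: 16, 25, 50, 58, 77.
Observation 19.25 falls in the class 200 – <300.
L = 200, CF = 16, f = 9, h = 100.
P25 = 200 + ((19.25 − 16)/9)·100 = 200 + 36.1111 = 236.111.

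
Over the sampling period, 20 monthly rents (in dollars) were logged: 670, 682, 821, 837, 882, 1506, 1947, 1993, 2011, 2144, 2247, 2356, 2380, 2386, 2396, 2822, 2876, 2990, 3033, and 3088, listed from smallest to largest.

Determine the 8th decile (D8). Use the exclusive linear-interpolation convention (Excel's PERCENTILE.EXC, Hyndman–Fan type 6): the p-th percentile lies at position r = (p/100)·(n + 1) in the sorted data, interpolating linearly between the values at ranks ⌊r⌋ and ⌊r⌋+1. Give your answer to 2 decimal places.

n = 20.
r = (80/100)·(20 + 1) = 16.8.
Rank 16 is 2822 and rank 17 is 2876.
Interpolate: 2822 + 0.8·(2876 − 2822) = 2822 + 0.8·54 = 2865.2.

2865.20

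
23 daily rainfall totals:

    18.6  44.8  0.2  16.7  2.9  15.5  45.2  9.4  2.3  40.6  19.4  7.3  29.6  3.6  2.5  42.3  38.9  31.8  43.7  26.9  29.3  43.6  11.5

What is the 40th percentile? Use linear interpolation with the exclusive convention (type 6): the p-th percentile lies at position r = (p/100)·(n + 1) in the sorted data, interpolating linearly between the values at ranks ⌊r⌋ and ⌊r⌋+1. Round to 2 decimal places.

Sorted: 0.2, 2.3, 2.5, 2.9, 3.6, 7.3, 9.4, 11.5, 15.5, 16.7, 18.6, 19.4, 26.9, 29.3, 29.6, 31.8, 38.9, 40.6, 42.3, 43.6, 43.7, 44.8, 45.2.
n = 23.
r = (40/100)·(23 + 1) = 9.6.
Rank 9 is 15.5 and rank 10 is 16.7.
Interpolate: 15.5 + 0.6·(16.7 − 15.5) = 15.5 + 0.6·1.2 = 16.22.

16.22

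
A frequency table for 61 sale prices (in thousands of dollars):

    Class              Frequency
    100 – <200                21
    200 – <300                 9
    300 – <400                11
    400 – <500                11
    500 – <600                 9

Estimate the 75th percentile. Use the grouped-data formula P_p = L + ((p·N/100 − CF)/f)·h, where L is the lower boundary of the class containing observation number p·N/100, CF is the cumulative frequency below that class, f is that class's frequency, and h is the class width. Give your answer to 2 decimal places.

443.18

N = 61; target position k = 75/100 · 61 = 45.75.
Cumulative frequencies: 21, 30, 41, 52, 61.
Observation 45.75 falls in the class 400 – <500.
L = 400, CF = 41, f = 11, h = 100.
P75 = 400 + ((45.75 − 41)/11)·100 = 400 + 43.1818 = 443.182.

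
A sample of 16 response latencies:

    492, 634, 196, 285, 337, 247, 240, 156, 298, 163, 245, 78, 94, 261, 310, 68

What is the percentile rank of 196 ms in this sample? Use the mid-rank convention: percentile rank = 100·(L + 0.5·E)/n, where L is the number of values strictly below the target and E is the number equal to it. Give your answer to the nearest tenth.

Sorted: 68, 78, 94, 156, 163, 196, 240, 245, 247, 261, 285, 298, 310, 337, 492, 634.
Count below 196: L = 5; count equal: E = 1; n = 16.
Percentile rank = 100·(5 + 0.5·1)/16 = 100·5.5/16 = 34.38.

34.4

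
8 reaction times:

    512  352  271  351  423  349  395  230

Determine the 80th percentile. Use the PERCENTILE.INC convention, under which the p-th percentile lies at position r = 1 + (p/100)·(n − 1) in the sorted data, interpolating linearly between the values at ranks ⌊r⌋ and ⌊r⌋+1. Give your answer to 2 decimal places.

Sorted: 230, 271, 349, 351, 352, 395, 423, 512.
n = 8.
r = 1 + (80/100)·(8 − 1) = 1 + 5.6 = 6.6.
Rank 6 is 395 and rank 7 is 423.
Interpolate: 395 + 0.6·(423 − 395) = 395 + 0.6·28 = 411.8.

411.80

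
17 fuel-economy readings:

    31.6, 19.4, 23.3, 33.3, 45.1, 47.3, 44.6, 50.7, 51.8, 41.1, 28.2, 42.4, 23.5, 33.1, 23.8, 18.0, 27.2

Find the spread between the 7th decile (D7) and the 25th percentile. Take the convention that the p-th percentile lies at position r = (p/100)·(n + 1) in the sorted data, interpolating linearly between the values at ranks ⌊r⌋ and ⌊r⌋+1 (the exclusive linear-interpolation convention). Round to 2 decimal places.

20.07

Sorted: 18.0, 19.4, 23.3, 23.5, 23.8, 27.2, 28.2, 31.6, 33.1, 33.3, 41.1, 42.4, 44.6, 45.1, 47.3, 50.7, 51.8.
n = 17.
P25: r = 4.5; ranks 4–5 are 23.5, 23.8; interpolating gives 23.65.
P70: r = 12.6; ranks 12–13 are 42.4, 44.6; interpolating gives 43.72.
Difference: 43.72 − 23.65 = 20.07.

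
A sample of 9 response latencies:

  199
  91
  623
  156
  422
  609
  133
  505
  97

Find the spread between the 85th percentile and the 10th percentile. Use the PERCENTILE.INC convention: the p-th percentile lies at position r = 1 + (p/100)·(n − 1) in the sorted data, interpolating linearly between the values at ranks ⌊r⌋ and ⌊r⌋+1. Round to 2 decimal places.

Sorted: 91, 97, 133, 156, 199, 422, 505, 609, 623.
n = 9.
P10: r = 1.8; ranks 1–2 are 91, 97; interpolating gives 95.8.
P85: r = 7.8; ranks 7–8 are 505, 609; interpolating gives 588.2.
Difference: 588.2 − 95.8 = 492.4.

492.40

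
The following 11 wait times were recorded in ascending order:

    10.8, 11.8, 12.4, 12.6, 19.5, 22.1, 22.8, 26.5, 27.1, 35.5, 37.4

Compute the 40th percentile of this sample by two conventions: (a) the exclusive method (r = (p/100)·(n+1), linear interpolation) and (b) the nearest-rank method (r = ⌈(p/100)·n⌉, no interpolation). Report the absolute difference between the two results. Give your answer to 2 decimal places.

n = 11.
(a) r = 4.8; between ranks 4 (12.6) and 5 (19.5): 18.12.
(b) the nearest-rank method: rank 5 → 19.5.
|18.12 − 19.5| = 1.38.

1.38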